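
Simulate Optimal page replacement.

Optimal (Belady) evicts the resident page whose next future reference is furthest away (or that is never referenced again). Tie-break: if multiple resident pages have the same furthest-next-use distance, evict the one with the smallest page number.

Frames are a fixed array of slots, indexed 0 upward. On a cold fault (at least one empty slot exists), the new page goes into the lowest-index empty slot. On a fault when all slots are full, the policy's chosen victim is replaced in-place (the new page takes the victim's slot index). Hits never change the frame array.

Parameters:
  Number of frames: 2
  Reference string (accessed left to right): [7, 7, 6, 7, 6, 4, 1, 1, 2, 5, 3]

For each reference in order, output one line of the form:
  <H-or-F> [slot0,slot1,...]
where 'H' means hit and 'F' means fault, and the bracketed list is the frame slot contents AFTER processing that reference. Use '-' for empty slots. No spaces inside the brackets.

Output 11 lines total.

F [7,-]
H [7,-]
F [7,6]
H [7,6]
H [7,6]
F [7,4]
F [7,1]
H [7,1]
F [7,2]
F [7,5]
F [7,3]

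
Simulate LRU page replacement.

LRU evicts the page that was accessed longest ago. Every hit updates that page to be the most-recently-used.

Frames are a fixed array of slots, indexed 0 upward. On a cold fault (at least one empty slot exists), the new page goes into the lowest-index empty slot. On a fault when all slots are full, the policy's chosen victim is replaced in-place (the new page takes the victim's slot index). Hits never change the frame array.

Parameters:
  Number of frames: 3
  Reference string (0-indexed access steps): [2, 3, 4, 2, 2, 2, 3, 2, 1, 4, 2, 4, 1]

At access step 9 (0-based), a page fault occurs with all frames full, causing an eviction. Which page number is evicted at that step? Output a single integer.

Step 0: ref 2 -> FAULT, frames=[2,-,-]
Step 1: ref 3 -> FAULT, frames=[2,3,-]
Step 2: ref 4 -> FAULT, frames=[2,3,4]
Step 3: ref 2 -> HIT, frames=[2,3,4]
Step 4: ref 2 -> HIT, frames=[2,3,4]
Step 5: ref 2 -> HIT, frames=[2,3,4]
Step 6: ref 3 -> HIT, frames=[2,3,4]
Step 7: ref 2 -> HIT, frames=[2,3,4]
Step 8: ref 1 -> FAULT, evict 4, frames=[2,3,1]
Step 9: ref 4 -> FAULT, evict 3, frames=[2,4,1]
At step 9: evicted page 3

Answer: 3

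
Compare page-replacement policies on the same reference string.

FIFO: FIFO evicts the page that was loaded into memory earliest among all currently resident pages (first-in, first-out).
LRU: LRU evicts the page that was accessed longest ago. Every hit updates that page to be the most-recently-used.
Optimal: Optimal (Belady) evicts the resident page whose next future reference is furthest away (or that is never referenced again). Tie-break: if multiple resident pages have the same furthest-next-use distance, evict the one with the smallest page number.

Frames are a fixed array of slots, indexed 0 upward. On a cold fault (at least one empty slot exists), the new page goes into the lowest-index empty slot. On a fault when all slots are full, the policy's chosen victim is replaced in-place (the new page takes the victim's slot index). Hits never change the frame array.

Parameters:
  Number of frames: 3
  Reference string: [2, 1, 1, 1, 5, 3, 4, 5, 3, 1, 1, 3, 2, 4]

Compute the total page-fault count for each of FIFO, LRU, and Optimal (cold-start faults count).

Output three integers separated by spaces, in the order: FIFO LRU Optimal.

--- FIFO ---
  step 0: ref 2 -> FAULT, frames=[2,-,-] (faults so far: 1)
  step 1: ref 1 -> FAULT, frames=[2,1,-] (faults so far: 2)
  step 2: ref 1 -> HIT, frames=[2,1,-] (faults so far: 2)
  step 3: ref 1 -> HIT, frames=[2,1,-] (faults so far: 2)
  step 4: ref 5 -> FAULT, frames=[2,1,5] (faults so far: 3)
  step 5: ref 3 -> FAULT, evict 2, frames=[3,1,5] (faults so far: 4)
  step 6: ref 4 -> FAULT, evict 1, frames=[3,4,5] (faults so far: 5)
  step 7: ref 5 -> HIT, frames=[3,4,5] (faults so far: 5)
  step 8: ref 3 -> HIT, frames=[3,4,5] (faults so far: 5)
  step 9: ref 1 -> FAULT, evict 5, frames=[3,4,1] (faults so far: 6)
  step 10: ref 1 -> HIT, frames=[3,4,1] (faults so far: 6)
  step 11: ref 3 -> HIT, frames=[3,4,1] (faults so far: 6)
  step 12: ref 2 -> FAULT, evict 3, frames=[2,4,1] (faults so far: 7)
  step 13: ref 4 -> HIT, frames=[2,4,1] (faults so far: 7)
  FIFO total faults: 7
--- LRU ---
  step 0: ref 2 -> FAULT, frames=[2,-,-] (faults so far: 1)
  step 1: ref 1 -> FAULT, frames=[2,1,-] (faults so far: 2)
  step 2: ref 1 -> HIT, frames=[2,1,-] (faults so far: 2)
  step 3: ref 1 -> HIT, frames=[2,1,-] (faults so far: 2)
  step 4: ref 5 -> FAULT, frames=[2,1,5] (faults so far: 3)
  step 5: ref 3 -> FAULT, evict 2, frames=[3,1,5] (faults so far: 4)
  step 6: ref 4 -> FAULT, evict 1, frames=[3,4,5] (faults so far: 5)
  step 7: ref 5 -> HIT, frames=[3,4,5] (faults so far: 5)
  step 8: ref 3 -> HIT, frames=[3,4,5] (faults so far: 5)
  step 9: ref 1 -> FAULT, evict 4, frames=[3,1,5] (faults so far: 6)
  step 10: ref 1 -> HIT, frames=[3,1,5] (faults so far: 6)
  step 11: ref 3 -> HIT, frames=[3,1,5] (faults so far: 6)
  step 12: ref 2 -> FAULT, evict 5, frames=[3,1,2] (faults so far: 7)
  step 13: ref 4 -> FAULT, evict 1, frames=[3,4,2] (faults so far: 8)
  LRU total faults: 8
--- Optimal ---
  step 0: ref 2 -> FAULT, frames=[2,-,-] (faults so far: 1)
  step 1: ref 1 -> FAULT, frames=[2,1,-] (faults so far: 2)
  step 2: ref 1 -> HIT, frames=[2,1,-] (faults so far: 2)
  step 3: ref 1 -> HIT, frames=[2,1,-] (faults so far: 2)
  step 4: ref 5 -> FAULT, frames=[2,1,5] (faults so far: 3)
  step 5: ref 3 -> FAULT, evict 2, frames=[3,1,5] (faults so far: 4)
  step 6: ref 4 -> FAULT, evict 1, frames=[3,4,5] (faults so far: 5)
  step 7: ref 5 -> HIT, frames=[3,4,5] (faults so far: 5)
  step 8: ref 3 -> HIT, frames=[3,4,5] (faults so far: 5)
  step 9: ref 1 -> FAULT, evict 5, frames=[3,4,1] (faults so far: 6)
  step 10: ref 1 -> HIT, frames=[3,4,1] (faults so far: 6)
  step 11: ref 3 -> HIT, frames=[3,4,1] (faults so far: 6)
  step 12: ref 2 -> FAULT, evict 1, frames=[3,4,2] (faults so far: 7)
  step 13: ref 4 -> HIT, frames=[3,4,2] (faults so far: 7)
  Optimal total faults: 7

Answer: 7 8 7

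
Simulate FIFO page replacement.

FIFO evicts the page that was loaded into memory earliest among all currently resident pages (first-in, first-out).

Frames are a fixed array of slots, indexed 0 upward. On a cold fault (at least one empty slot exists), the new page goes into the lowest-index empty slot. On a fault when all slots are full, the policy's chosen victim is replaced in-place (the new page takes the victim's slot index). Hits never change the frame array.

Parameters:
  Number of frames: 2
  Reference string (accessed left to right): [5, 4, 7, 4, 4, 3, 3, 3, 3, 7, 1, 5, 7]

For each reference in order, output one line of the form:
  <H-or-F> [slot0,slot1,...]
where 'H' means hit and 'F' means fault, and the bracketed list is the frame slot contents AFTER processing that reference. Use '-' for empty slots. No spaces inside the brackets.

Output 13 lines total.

F [5,-]
F [5,4]
F [7,4]
H [7,4]
H [7,4]
F [7,3]
H [7,3]
H [7,3]
H [7,3]
H [7,3]
F [1,3]
F [1,5]
F [7,5]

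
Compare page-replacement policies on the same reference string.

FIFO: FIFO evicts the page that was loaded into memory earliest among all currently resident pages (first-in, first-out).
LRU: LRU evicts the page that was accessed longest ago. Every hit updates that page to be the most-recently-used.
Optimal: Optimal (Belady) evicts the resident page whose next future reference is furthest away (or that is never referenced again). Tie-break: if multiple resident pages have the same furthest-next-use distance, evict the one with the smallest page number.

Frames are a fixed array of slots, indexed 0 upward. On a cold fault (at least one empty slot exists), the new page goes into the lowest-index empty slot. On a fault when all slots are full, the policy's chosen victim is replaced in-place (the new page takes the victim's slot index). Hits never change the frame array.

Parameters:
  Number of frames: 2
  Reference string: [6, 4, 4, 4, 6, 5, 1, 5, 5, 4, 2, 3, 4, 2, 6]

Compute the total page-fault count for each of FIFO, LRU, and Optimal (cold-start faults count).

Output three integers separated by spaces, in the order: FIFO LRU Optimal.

--- FIFO ---
  step 0: ref 6 -> FAULT, frames=[6,-] (faults so far: 1)
  step 1: ref 4 -> FAULT, frames=[6,4] (faults so far: 2)
  step 2: ref 4 -> HIT, frames=[6,4] (faults so far: 2)
  step 3: ref 4 -> HIT, frames=[6,4] (faults so far: 2)
  step 4: ref 6 -> HIT, frames=[6,4] (faults so far: 2)
  step 5: ref 5 -> FAULT, evict 6, frames=[5,4] (faults so far: 3)
  step 6: ref 1 -> FAULT, evict 4, frames=[5,1] (faults so far: 4)
  step 7: ref 5 -> HIT, frames=[5,1] (faults so far: 4)
  step 8: ref 5 -> HIT, frames=[5,1] (faults so far: 4)
  step 9: ref 4 -> FAULT, evict 5, frames=[4,1] (faults so far: 5)
  step 10: ref 2 -> FAULT, evict 1, frames=[4,2] (faults so far: 6)
  step 11: ref 3 -> FAULT, evict 4, frames=[3,2] (faults so far: 7)
  step 12: ref 4 -> FAULT, evict 2, frames=[3,4] (faults so far: 8)
  step 13: ref 2 -> FAULT, evict 3, frames=[2,4] (faults so far: 9)
  step 14: ref 6 -> FAULT, evict 4, frames=[2,6] (faults so far: 10)
  FIFO total faults: 10
--- LRU ---
  step 0: ref 6 -> FAULT, frames=[6,-] (faults so far: 1)
  step 1: ref 4 -> FAULT, frames=[6,4] (faults so far: 2)
  step 2: ref 4 -> HIT, frames=[6,4] (faults so far: 2)
  step 3: ref 4 -> HIT, frames=[6,4] (faults so far: 2)
  step 4: ref 6 -> HIT, frames=[6,4] (faults so far: 2)
  step 5: ref 5 -> FAULT, evict 4, frames=[6,5] (faults so far: 3)
  step 6: ref 1 -> FAULT, evict 6, frames=[1,5] (faults so far: 4)
  step 7: ref 5 -> HIT, frames=[1,5] (faults so far: 4)
  step 8: ref 5 -> HIT, frames=[1,5] (faults so far: 4)
  step 9: ref 4 -> FAULT, evict 1, frames=[4,5] (faults so far: 5)
  step 10: ref 2 -> FAULT, evict 5, frames=[4,2] (faults so far: 6)
  step 11: ref 3 -> FAULT, evict 4, frames=[3,2] (faults so far: 7)
  step 12: ref 4 -> FAULT, evict 2, frames=[3,4] (faults so far: 8)
  step 13: ref 2 -> FAULT, evict 3, frames=[2,4] (faults so far: 9)
  step 14: ref 6 -> FAULT, evict 4, frames=[2,6] (faults so far: 10)
  LRU total faults: 10
--- Optimal ---
  step 0: ref 6 -> FAULT, frames=[6,-] (faults so far: 1)
  step 1: ref 4 -> FAULT, frames=[6,4] (faults so far: 2)
  step 2: ref 4 -> HIT, frames=[6,4] (faults so far: 2)
  step 3: ref 4 -> HIT, frames=[6,4] (faults so far: 2)
  step 4: ref 6 -> HIT, frames=[6,4] (faults so far: 2)
  step 5: ref 5 -> FAULT, evict 6, frames=[5,4] (faults so far: 3)
  step 6: ref 1 -> FAULT, evict 4, frames=[5,1] (faults so far: 4)
  step 7: ref 5 -> HIT, frames=[5,1] (faults so far: 4)
  step 8: ref 5 -> HIT, frames=[5,1] (faults so far: 4)
  step 9: ref 4 -> FAULT, evict 1, frames=[5,4] (faults so far: 5)
  step 10: ref 2 -> FAULT, evict 5, frames=[2,4] (faults so far: 6)
  step 11: ref 3 -> FAULT, evict 2, frames=[3,4] (faults so far: 7)
  step 12: ref 4 -> HIT, frames=[3,4] (faults so far: 7)
  step 13: ref 2 -> FAULT, evict 3, frames=[2,4] (faults so far: 8)
  step 14: ref 6 -> FAULT, evict 2, frames=[6,4] (faults so far: 9)
  Optimal total faults: 9

Answer: 10 10 9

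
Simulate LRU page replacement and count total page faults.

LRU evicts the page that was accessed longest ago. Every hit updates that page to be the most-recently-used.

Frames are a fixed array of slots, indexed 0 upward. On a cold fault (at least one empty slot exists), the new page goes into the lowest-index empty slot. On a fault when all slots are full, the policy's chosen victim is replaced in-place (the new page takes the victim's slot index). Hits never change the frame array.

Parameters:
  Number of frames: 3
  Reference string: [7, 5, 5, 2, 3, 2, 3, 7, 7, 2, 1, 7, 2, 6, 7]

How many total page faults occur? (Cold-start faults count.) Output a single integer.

Step 0: ref 7 → FAULT, frames=[7,-,-]
Step 1: ref 5 → FAULT, frames=[7,5,-]
Step 2: ref 5 → HIT, frames=[7,5,-]
Step 3: ref 2 → FAULT, frames=[7,5,2]
Step 4: ref 3 → FAULT (evict 7), frames=[3,5,2]
Step 5: ref 2 → HIT, frames=[3,5,2]
Step 6: ref 3 → HIT, frames=[3,5,2]
Step 7: ref 7 → FAULT (evict 5), frames=[3,7,2]
Step 8: ref 7 → HIT, frames=[3,7,2]
Step 9: ref 2 → HIT, frames=[3,7,2]
Step 10: ref 1 → FAULT (evict 3), frames=[1,7,2]
Step 11: ref 7 → HIT, frames=[1,7,2]
Step 12: ref 2 → HIT, frames=[1,7,2]
Step 13: ref 6 → FAULT (evict 1), frames=[6,7,2]
Step 14: ref 7 → HIT, frames=[6,7,2]
Total faults: 7

Answer: 7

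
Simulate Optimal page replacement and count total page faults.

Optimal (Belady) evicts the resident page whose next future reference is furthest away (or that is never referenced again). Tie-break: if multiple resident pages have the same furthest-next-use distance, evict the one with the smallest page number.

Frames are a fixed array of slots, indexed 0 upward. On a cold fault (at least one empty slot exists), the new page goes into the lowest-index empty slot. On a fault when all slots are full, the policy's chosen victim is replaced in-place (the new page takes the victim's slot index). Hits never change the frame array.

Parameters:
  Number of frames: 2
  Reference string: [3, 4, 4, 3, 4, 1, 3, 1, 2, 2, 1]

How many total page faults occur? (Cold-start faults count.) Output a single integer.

Step 0: ref 3 → FAULT, frames=[3,-]
Step 1: ref 4 → FAULT, frames=[3,4]
Step 2: ref 4 → HIT, frames=[3,4]
Step 3: ref 3 → HIT, frames=[3,4]
Step 4: ref 4 → HIT, frames=[3,4]
Step 5: ref 1 → FAULT (evict 4), frames=[3,1]
Step 6: ref 3 → HIT, frames=[3,1]
Step 7: ref 1 → HIT, frames=[3,1]
Step 8: ref 2 → FAULT (evict 3), frames=[2,1]
Step 9: ref 2 → HIT, frames=[2,1]
Step 10: ref 1 → HIT, frames=[2,1]
Total faults: 4

Answer: 4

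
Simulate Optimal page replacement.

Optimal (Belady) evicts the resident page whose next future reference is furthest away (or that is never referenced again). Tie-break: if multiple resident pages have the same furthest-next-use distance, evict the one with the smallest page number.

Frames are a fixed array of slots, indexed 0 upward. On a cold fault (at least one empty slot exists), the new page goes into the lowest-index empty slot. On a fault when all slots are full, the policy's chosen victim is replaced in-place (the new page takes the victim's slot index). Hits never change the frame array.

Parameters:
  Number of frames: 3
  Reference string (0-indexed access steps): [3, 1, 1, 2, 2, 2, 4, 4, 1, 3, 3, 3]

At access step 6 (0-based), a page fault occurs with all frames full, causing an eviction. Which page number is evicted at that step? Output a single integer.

Answer: 2

Derivation:
Step 0: ref 3 -> FAULT, frames=[3,-,-]
Step 1: ref 1 -> FAULT, frames=[3,1,-]
Step 2: ref 1 -> HIT, frames=[3,1,-]
Step 3: ref 2 -> FAULT, frames=[3,1,2]
Step 4: ref 2 -> HIT, frames=[3,1,2]
Step 5: ref 2 -> HIT, frames=[3,1,2]
Step 6: ref 4 -> FAULT, evict 2, frames=[3,1,4]
At step 6: evicted page 2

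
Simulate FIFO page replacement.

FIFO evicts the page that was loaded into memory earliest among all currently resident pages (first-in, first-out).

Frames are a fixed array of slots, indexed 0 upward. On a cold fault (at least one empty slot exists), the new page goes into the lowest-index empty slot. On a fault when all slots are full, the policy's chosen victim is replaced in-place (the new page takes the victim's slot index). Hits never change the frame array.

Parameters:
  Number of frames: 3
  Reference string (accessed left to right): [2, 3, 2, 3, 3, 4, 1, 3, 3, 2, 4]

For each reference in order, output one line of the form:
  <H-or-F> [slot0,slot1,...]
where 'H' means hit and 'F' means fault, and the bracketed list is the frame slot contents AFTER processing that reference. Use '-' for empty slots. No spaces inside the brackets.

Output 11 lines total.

F [2,-,-]
F [2,3,-]
H [2,3,-]
H [2,3,-]
H [2,3,-]
F [2,3,4]
F [1,3,4]
H [1,3,4]
H [1,3,4]
F [1,2,4]
H [1,2,4]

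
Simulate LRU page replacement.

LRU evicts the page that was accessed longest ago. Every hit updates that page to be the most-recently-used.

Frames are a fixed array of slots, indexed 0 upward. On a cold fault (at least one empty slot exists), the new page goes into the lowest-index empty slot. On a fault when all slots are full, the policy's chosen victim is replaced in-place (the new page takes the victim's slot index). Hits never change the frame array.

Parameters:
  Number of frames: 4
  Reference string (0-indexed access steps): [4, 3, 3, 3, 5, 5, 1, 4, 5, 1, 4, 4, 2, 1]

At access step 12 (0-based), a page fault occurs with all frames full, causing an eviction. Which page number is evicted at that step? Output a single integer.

Step 0: ref 4 -> FAULT, frames=[4,-,-,-]
Step 1: ref 3 -> FAULT, frames=[4,3,-,-]
Step 2: ref 3 -> HIT, frames=[4,3,-,-]
Step 3: ref 3 -> HIT, frames=[4,3,-,-]
Step 4: ref 5 -> FAULT, frames=[4,3,5,-]
Step 5: ref 5 -> HIT, frames=[4,3,5,-]
Step 6: ref 1 -> FAULT, frames=[4,3,5,1]
Step 7: ref 4 -> HIT, frames=[4,3,5,1]
Step 8: ref 5 -> HIT, frames=[4,3,5,1]
Step 9: ref 1 -> HIT, frames=[4,3,5,1]
Step 10: ref 4 -> HIT, frames=[4,3,5,1]
Step 11: ref 4 -> HIT, frames=[4,3,5,1]
Step 12: ref 2 -> FAULT, evict 3, frames=[4,2,5,1]
At step 12: evicted page 3

Answer: 3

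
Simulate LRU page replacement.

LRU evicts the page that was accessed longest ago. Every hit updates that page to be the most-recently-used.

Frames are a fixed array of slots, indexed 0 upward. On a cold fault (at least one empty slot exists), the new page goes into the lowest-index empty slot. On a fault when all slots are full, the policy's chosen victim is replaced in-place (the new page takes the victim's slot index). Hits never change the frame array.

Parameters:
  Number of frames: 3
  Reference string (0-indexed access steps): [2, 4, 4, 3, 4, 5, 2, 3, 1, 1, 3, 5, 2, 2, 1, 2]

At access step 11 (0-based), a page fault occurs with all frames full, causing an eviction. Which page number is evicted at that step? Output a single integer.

Step 0: ref 2 -> FAULT, frames=[2,-,-]
Step 1: ref 4 -> FAULT, frames=[2,4,-]
Step 2: ref 4 -> HIT, frames=[2,4,-]
Step 3: ref 3 -> FAULT, frames=[2,4,3]
Step 4: ref 4 -> HIT, frames=[2,4,3]
Step 5: ref 5 -> FAULT, evict 2, frames=[5,4,3]
Step 6: ref 2 -> FAULT, evict 3, frames=[5,4,2]
Step 7: ref 3 -> FAULT, evict 4, frames=[5,3,2]
Step 8: ref 1 -> FAULT, evict 5, frames=[1,3,2]
Step 9: ref 1 -> HIT, frames=[1,3,2]
Step 10: ref 3 -> HIT, frames=[1,3,2]
Step 11: ref 5 -> FAULT, evict 2, frames=[1,3,5]
At step 11: evicted page 2

Answer: 2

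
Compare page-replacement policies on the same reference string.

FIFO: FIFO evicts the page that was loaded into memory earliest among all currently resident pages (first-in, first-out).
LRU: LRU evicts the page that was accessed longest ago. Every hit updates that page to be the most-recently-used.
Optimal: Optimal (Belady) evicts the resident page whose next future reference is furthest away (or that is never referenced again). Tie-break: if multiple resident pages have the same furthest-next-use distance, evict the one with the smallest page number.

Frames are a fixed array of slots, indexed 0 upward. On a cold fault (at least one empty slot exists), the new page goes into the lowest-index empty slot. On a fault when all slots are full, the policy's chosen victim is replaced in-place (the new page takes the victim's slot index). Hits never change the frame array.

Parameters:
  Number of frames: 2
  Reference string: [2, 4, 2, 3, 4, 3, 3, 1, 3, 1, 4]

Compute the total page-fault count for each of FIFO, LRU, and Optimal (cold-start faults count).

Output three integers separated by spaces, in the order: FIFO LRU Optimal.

--- FIFO ---
  step 0: ref 2 -> FAULT, frames=[2,-] (faults so far: 1)
  step 1: ref 4 -> FAULT, frames=[2,4] (faults so far: 2)
  step 2: ref 2 -> HIT, frames=[2,4] (faults so far: 2)
  step 3: ref 3 -> FAULT, evict 2, frames=[3,4] (faults so far: 3)
  step 4: ref 4 -> HIT, frames=[3,4] (faults so far: 3)
  step 5: ref 3 -> HIT, frames=[3,4] (faults so far: 3)
  step 6: ref 3 -> HIT, frames=[3,4] (faults so far: 3)
  step 7: ref 1 -> FAULT, evict 4, frames=[3,1] (faults so far: 4)
  step 8: ref 3 -> HIT, frames=[3,1] (faults so far: 4)
  step 9: ref 1 -> HIT, frames=[3,1] (faults so far: 4)
  step 10: ref 4 -> FAULT, evict 3, frames=[4,1] (faults so far: 5)
  FIFO total faults: 5
--- LRU ---
  step 0: ref 2 -> FAULT, frames=[2,-] (faults so far: 1)
  step 1: ref 4 -> FAULT, frames=[2,4] (faults so far: 2)
  step 2: ref 2 -> HIT, frames=[2,4] (faults so far: 2)
  step 3: ref 3 -> FAULT, evict 4, frames=[2,3] (faults so far: 3)
  step 4: ref 4 -> FAULT, evict 2, frames=[4,3] (faults so far: 4)
  step 5: ref 3 -> HIT, frames=[4,3] (faults so far: 4)
  step 6: ref 3 -> HIT, frames=[4,3] (faults so far: 4)
  step 7: ref 1 -> FAULT, evict 4, frames=[1,3] (faults so far: 5)
  step 8: ref 3 -> HIT, frames=[1,3] (faults so far: 5)
  step 9: ref 1 -> HIT, frames=[1,3] (faults so far: 5)
  step 10: ref 4 -> FAULT, evict 3, frames=[1,4] (faults so far: 6)
  LRU total faults: 6
--- Optimal ---
  step 0: ref 2 -> FAULT, frames=[2,-] (faults so far: 1)
  step 1: ref 4 -> FAULT, frames=[2,4] (faults so far: 2)
  step 2: ref 2 -> HIT, frames=[2,4] (faults so far: 2)
  step 3: ref 3 -> FAULT, evict 2, frames=[3,4] (faults so far: 3)
  step 4: ref 4 -> HIT, frames=[3,4] (faults so far: 3)
  step 5: ref 3 -> HIT, frames=[3,4] (faults so far: 3)
  step 6: ref 3 -> HIT, frames=[3,4] (faults so far: 3)
  step 7: ref 1 -> FAULT, evict 4, frames=[3,1] (faults so far: 4)
  step 8: ref 3 -> HIT, frames=[3,1] (faults so far: 4)
  step 9: ref 1 -> HIT, frames=[3,1] (faults so far: 4)
  step 10: ref 4 -> FAULT, evict 1, frames=[3,4] (faults so far: 5)
  Optimal total faults: 5

Answer: 5 6 5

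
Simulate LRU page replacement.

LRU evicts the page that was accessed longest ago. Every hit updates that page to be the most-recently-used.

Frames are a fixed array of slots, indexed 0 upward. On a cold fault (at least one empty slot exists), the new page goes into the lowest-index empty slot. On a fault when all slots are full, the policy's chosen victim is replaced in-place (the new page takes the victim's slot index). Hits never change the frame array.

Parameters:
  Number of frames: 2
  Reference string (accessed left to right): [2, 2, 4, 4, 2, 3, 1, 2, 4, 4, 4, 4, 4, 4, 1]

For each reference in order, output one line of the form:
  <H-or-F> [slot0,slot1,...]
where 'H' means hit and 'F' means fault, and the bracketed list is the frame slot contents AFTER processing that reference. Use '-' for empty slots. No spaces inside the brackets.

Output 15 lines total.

F [2,-]
H [2,-]
F [2,4]
H [2,4]
H [2,4]
F [2,3]
F [1,3]
F [1,2]
F [4,2]
H [4,2]
H [4,2]
H [4,2]
H [4,2]
H [4,2]
F [4,1]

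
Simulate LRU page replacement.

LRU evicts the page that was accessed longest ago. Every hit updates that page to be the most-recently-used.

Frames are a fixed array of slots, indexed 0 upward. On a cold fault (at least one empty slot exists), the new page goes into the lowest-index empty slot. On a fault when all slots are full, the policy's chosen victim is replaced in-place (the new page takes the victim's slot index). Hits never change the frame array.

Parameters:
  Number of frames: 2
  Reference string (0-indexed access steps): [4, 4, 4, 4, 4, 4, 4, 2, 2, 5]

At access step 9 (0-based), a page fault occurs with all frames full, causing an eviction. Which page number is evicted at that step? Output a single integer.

Step 0: ref 4 -> FAULT, frames=[4,-]
Step 1: ref 4 -> HIT, frames=[4,-]
Step 2: ref 4 -> HIT, frames=[4,-]
Step 3: ref 4 -> HIT, frames=[4,-]
Step 4: ref 4 -> HIT, frames=[4,-]
Step 5: ref 4 -> HIT, frames=[4,-]
Step 6: ref 4 -> HIT, frames=[4,-]
Step 7: ref 2 -> FAULT, frames=[4,2]
Step 8: ref 2 -> HIT, frames=[4,2]
Step 9: ref 5 -> FAULT, evict 4, frames=[5,2]
At step 9: evicted page 4

Answer: 4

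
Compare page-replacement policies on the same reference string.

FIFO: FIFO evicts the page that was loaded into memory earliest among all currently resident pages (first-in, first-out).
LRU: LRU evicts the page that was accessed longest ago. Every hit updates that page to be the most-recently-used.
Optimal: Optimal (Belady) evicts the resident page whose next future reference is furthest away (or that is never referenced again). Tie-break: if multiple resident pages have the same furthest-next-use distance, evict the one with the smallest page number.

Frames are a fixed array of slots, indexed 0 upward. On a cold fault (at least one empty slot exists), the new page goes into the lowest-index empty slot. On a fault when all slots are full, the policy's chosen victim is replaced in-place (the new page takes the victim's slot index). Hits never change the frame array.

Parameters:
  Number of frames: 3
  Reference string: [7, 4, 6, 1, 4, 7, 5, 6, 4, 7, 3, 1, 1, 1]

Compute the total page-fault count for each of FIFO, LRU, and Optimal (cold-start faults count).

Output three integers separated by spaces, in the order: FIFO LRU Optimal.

--- FIFO ---
  step 0: ref 7 -> FAULT, frames=[7,-,-] (faults so far: 1)
  step 1: ref 4 -> FAULT, frames=[7,4,-] (faults so far: 2)
  step 2: ref 6 -> FAULT, frames=[7,4,6] (faults so far: 3)
  step 3: ref 1 -> FAULT, evict 7, frames=[1,4,6] (faults so far: 4)
  step 4: ref 4 -> HIT, frames=[1,4,6] (faults so far: 4)
  step 5: ref 7 -> FAULT, evict 4, frames=[1,7,6] (faults so far: 5)
  step 6: ref 5 -> FAULT, evict 6, frames=[1,7,5] (faults so far: 6)
  step 7: ref 6 -> FAULT, evict 1, frames=[6,7,5] (faults so far: 7)
  step 8: ref 4 -> FAULT, evict 7, frames=[6,4,5] (faults so far: 8)
  step 9: ref 7 -> FAULT, evict 5, frames=[6,4,7] (faults so far: 9)
  step 10: ref 3 -> FAULT, evict 6, frames=[3,4,7] (faults so far: 10)
  step 11: ref 1 -> FAULT, evict 4, frames=[3,1,7] (faults so far: 11)
  step 12: ref 1 -> HIT, frames=[3,1,7] (faults so far: 11)
  step 13: ref 1 -> HIT, frames=[3,1,7] (faults so far: 11)
  FIFO total faults: 11
--- LRU ---
  step 0: ref 7 -> FAULT, frames=[7,-,-] (faults so far: 1)
  step 1: ref 4 -> FAULT, frames=[7,4,-] (faults so far: 2)
  step 2: ref 6 -> FAULT, frames=[7,4,6] (faults so far: 3)
  step 3: ref 1 -> FAULT, evict 7, frames=[1,4,6] (faults so far: 4)
  step 4: ref 4 -> HIT, frames=[1,4,6] (faults so far: 4)
  step 5: ref 7 -> FAULT, evict 6, frames=[1,4,7] (faults so far: 5)
  step 6: ref 5 -> FAULT, evict 1, frames=[5,4,7] (faults so far: 6)
  step 7: ref 6 -> FAULT, evict 4, frames=[5,6,7] (faults so far: 7)
  step 8: ref 4 -> FAULT, evict 7, frames=[5,6,4] (faults so far: 8)
  step 9: ref 7 -> FAULT, evict 5, frames=[7,6,4] (faults so far: 9)
  step 10: ref 3 -> FAULT, evict 6, frames=[7,3,4] (faults so far: 10)
  step 11: ref 1 -> FAULT, evict 4, frames=[7,3,1] (faults so far: 11)
  step 12: ref 1 -> HIT, frames=[7,3,1] (faults so far: 11)
  step 13: ref 1 -> HIT, frames=[7,3,1] (faults so far: 11)
  LRU total faults: 11
--- Optimal ---
  step 0: ref 7 -> FAULT, frames=[7,-,-] (faults so far: 1)
  step 1: ref 4 -> FAULT, frames=[7,4,-] (faults so far: 2)
  step 2: ref 6 -> FAULT, frames=[7,4,6] (faults so far: 3)
  step 3: ref 1 -> FAULT, evict 6, frames=[7,4,1] (faults so far: 4)
  step 4: ref 4 -> HIT, frames=[7,4,1] (faults so far: 4)
  step 5: ref 7 -> HIT, frames=[7,4,1] (faults so far: 4)
  step 6: ref 5 -> FAULT, evict 1, frames=[7,4,5] (faults so far: 5)
  step 7: ref 6 -> FAULT, evict 5, frames=[7,4,6] (faults so far: 6)
  step 8: ref 4 -> HIT, frames=[7,4,6] (faults so far: 6)
  step 9: ref 7 -> HIT, frames=[7,4,6] (faults so far: 6)
  step 10: ref 3 -> FAULT, evict 4, frames=[7,3,6] (faults so far: 7)
  step 11: ref 1 -> FAULT, evict 3, frames=[7,1,6] (faults so far: 8)
  step 12: ref 1 -> HIT, frames=[7,1,6] (faults so far: 8)
  step 13: ref 1 -> HIT, frames=[7,1,6] (faults so far: 8)
  Optimal total faults: 8

Answer: 11 11 8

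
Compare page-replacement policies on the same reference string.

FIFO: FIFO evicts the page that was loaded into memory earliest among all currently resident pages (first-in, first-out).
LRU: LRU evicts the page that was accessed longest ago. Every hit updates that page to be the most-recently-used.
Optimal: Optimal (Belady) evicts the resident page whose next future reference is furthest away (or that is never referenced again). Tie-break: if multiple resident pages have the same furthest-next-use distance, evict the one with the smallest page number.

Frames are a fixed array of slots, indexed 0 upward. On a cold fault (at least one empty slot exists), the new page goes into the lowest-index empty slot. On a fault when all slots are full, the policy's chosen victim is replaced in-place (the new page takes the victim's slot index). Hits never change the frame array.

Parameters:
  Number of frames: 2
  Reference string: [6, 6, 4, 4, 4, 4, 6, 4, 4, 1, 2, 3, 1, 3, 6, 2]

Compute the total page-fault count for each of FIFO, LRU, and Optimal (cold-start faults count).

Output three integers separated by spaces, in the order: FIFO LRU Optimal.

--- FIFO ---
  step 0: ref 6 -> FAULT, frames=[6,-] (faults so far: 1)
  step 1: ref 6 -> HIT, frames=[6,-] (faults so far: 1)
  step 2: ref 4 -> FAULT, frames=[6,4] (faults so far: 2)
  step 3: ref 4 -> HIT, frames=[6,4] (faults so far: 2)
  step 4: ref 4 -> HIT, frames=[6,4] (faults so far: 2)
  step 5: ref 4 -> HIT, frames=[6,4] (faults so far: 2)
  step 6: ref 6 -> HIT, frames=[6,4] (faults so far: 2)
  step 7: ref 4 -> HIT, frames=[6,4] (faults so far: 2)
  step 8: ref 4 -> HIT, frames=[6,4] (faults so far: 2)
  step 9: ref 1 -> FAULT, evict 6, frames=[1,4] (faults so far: 3)
  step 10: ref 2 -> FAULT, evict 4, frames=[1,2] (faults so far: 4)
  step 11: ref 3 -> FAULT, evict 1, frames=[3,2] (faults so far: 5)
  step 12: ref 1 -> FAULT, evict 2, frames=[3,1] (faults so far: 6)
  step 13: ref 3 -> HIT, frames=[3,1] (faults so far: 6)
  step 14: ref 6 -> FAULT, evict 3, frames=[6,1] (faults so far: 7)
  step 15: ref 2 -> FAULT, evict 1, frames=[6,2] (faults so far: 8)
  FIFO total faults: 8
--- LRU ---
  step 0: ref 6 -> FAULT, frames=[6,-] (faults so far: 1)
  step 1: ref 6 -> HIT, frames=[6,-] (faults so far: 1)
  step 2: ref 4 -> FAULT, frames=[6,4] (faults so far: 2)
  step 3: ref 4 -> HIT, frames=[6,4] (faults so far: 2)
  step 4: ref 4 -> HIT, frames=[6,4] (faults so far: 2)
  step 5: ref 4 -> HIT, frames=[6,4] (faults so far: 2)
  step 6: ref 6 -> HIT, frames=[6,4] (faults so far: 2)
  step 7: ref 4 -> HIT, frames=[6,4] (faults so far: 2)
  step 8: ref 4 -> HIT, frames=[6,4] (faults so far: 2)
  step 9: ref 1 -> FAULT, evict 6, frames=[1,4] (faults so far: 3)
  step 10: ref 2 -> FAULT, evict 4, frames=[1,2] (faults so far: 4)
  step 11: ref 3 -> FAULT, evict 1, frames=[3,2] (faults so far: 5)
  step 12: ref 1 -> FAULT, evict 2, frames=[3,1] (faults so far: 6)
  step 13: ref 3 -> HIT, frames=[3,1] (faults so far: 6)
  step 14: ref 6 -> FAULT, evict 1, frames=[3,6] (faults so far: 7)
  step 15: ref 2 -> FAULT, evict 3, frames=[2,6] (faults so far: 8)
  LRU total faults: 8
--- Optimal ---
  step 0: ref 6 -> FAULT, frames=[6,-] (faults so far: 1)
  step 1: ref 6 -> HIT, frames=[6,-] (faults so far: 1)
  step 2: ref 4 -> FAULT, frames=[6,4] (faults so far: 2)
  step 3: ref 4 -> HIT, frames=[6,4] (faults so far: 2)
  step 4: ref 4 -> HIT, frames=[6,4] (faults so far: 2)
  step 5: ref 4 -> HIT, frames=[6,4] (faults so far: 2)
  step 6: ref 6 -> HIT, frames=[6,4] (faults so far: 2)
  step 7: ref 4 -> HIT, frames=[6,4] (faults so far: 2)
  step 8: ref 4 -> HIT, frames=[6,4] (faults so far: 2)
  step 9: ref 1 -> FAULT, evict 4, frames=[6,1] (faults so far: 3)
  step 10: ref 2 -> FAULT, evict 6, frames=[2,1] (faults so far: 4)
  step 11: ref 3 -> FAULT, evict 2, frames=[3,1] (faults so far: 5)
  step 12: ref 1 -> HIT, frames=[3,1] (faults so far: 5)
  step 13: ref 3 -> HIT, frames=[3,1] (faults so far: 5)
  step 14: ref 6 -> FAULT, evict 1, frames=[3,6] (faults so far: 6)
  step 15: ref 2 -> FAULT, evict 3, frames=[2,6] (faults so far: 7)
  Optimal total faults: 7

Answer: 8 8 7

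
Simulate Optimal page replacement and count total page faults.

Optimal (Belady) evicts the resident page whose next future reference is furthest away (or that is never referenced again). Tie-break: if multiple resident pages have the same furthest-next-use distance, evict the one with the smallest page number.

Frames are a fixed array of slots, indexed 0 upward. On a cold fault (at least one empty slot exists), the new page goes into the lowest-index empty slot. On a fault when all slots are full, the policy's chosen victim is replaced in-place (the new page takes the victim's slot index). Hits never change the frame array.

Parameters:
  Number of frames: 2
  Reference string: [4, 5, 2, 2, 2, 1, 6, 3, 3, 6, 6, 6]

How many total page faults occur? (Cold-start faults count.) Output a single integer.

Answer: 6

Derivation:
Step 0: ref 4 → FAULT, frames=[4,-]
Step 1: ref 5 → FAULT, frames=[4,5]
Step 2: ref 2 → FAULT (evict 4), frames=[2,5]
Step 3: ref 2 → HIT, frames=[2,5]
Step 4: ref 2 → HIT, frames=[2,5]
Step 5: ref 1 → FAULT (evict 2), frames=[1,5]
Step 6: ref 6 → FAULT (evict 1), frames=[6,5]
Step 7: ref 3 → FAULT (evict 5), frames=[6,3]
Step 8: ref 3 → HIT, frames=[6,3]
Step 9: ref 6 → HIT, frames=[6,3]
Step 10: ref 6 → HIT, frames=[6,3]
Step 11: ref 6 → HIT, frames=[6,3]
Total faults: 6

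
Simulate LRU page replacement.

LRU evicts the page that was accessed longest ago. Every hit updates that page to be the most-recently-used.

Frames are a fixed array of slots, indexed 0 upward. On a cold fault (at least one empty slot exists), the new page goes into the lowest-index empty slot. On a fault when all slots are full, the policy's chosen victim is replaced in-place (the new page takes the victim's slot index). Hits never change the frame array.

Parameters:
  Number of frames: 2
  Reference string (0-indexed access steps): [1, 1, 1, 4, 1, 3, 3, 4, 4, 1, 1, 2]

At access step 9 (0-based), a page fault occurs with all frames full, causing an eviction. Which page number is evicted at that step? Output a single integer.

Answer: 3

Derivation:
Step 0: ref 1 -> FAULT, frames=[1,-]
Step 1: ref 1 -> HIT, frames=[1,-]
Step 2: ref 1 -> HIT, frames=[1,-]
Step 3: ref 4 -> FAULT, frames=[1,4]
Step 4: ref 1 -> HIT, frames=[1,4]
Step 5: ref 3 -> FAULT, evict 4, frames=[1,3]
Step 6: ref 3 -> HIT, frames=[1,3]
Step 7: ref 4 -> FAULT, evict 1, frames=[4,3]
Step 8: ref 4 -> HIT, frames=[4,3]
Step 9: ref 1 -> FAULT, evict 3, frames=[4,1]
At step 9: evicted page 3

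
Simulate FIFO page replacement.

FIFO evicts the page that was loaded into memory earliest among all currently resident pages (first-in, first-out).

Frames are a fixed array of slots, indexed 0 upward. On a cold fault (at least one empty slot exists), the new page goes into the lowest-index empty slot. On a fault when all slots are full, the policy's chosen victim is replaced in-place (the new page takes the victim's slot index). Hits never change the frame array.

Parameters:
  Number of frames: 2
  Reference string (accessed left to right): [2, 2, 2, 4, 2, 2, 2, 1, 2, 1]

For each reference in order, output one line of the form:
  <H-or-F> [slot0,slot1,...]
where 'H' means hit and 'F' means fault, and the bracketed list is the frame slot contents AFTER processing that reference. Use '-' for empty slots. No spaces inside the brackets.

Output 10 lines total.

F [2,-]
H [2,-]
H [2,-]
F [2,4]
H [2,4]
H [2,4]
H [2,4]
F [1,4]
F [1,2]
H [1,2]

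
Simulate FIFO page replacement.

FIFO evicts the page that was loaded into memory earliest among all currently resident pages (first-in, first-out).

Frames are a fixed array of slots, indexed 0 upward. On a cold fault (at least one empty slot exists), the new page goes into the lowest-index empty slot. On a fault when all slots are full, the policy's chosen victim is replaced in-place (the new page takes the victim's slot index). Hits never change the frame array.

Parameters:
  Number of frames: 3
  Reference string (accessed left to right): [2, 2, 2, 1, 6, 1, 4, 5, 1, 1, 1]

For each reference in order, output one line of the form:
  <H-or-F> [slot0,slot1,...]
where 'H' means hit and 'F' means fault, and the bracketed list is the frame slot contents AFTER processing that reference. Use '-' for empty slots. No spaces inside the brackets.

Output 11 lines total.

F [2,-,-]
H [2,-,-]
H [2,-,-]
F [2,1,-]
F [2,1,6]
H [2,1,6]
F [4,1,6]
F [4,5,6]
F [4,5,1]
H [4,5,1]
H [4,5,1]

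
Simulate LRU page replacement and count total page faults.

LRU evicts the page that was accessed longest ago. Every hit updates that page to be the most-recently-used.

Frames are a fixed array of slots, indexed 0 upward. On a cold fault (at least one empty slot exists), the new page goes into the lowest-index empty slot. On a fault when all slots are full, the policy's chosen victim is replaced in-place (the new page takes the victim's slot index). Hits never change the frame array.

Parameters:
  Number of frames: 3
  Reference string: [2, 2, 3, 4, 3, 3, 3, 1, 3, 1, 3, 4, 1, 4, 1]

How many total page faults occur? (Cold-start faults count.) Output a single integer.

Step 0: ref 2 → FAULT, frames=[2,-,-]
Step 1: ref 2 → HIT, frames=[2,-,-]
Step 2: ref 3 → FAULT, frames=[2,3,-]
Step 3: ref 4 → FAULT, frames=[2,3,4]
Step 4: ref 3 → HIT, frames=[2,3,4]
Step 5: ref 3 → HIT, frames=[2,3,4]
Step 6: ref 3 → HIT, frames=[2,3,4]
Step 7: ref 1 → FAULT (evict 2), frames=[1,3,4]
Step 8: ref 3 → HIT, frames=[1,3,4]
Step 9: ref 1 → HIT, frames=[1,3,4]
Step 10: ref 3 → HIT, frames=[1,3,4]
Step 11: ref 4 → HIT, frames=[1,3,4]
Step 12: ref 1 → HIT, frames=[1,3,4]
Step 13: ref 4 → HIT, frames=[1,3,4]
Step 14: ref 1 → HIT, frames=[1,3,4]
Total faults: 4

Answer: 4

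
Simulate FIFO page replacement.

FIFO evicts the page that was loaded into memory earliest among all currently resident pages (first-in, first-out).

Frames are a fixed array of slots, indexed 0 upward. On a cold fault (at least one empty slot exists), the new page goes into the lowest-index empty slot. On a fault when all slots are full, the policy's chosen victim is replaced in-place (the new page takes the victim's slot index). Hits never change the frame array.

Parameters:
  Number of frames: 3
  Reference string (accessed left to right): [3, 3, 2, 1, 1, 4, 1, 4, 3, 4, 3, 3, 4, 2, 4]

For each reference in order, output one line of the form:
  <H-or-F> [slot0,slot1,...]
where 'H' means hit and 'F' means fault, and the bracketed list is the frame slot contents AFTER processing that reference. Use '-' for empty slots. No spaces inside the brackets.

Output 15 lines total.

F [3,-,-]
H [3,-,-]
F [3,2,-]
F [3,2,1]
H [3,2,1]
F [4,2,1]
H [4,2,1]
H [4,2,1]
F [4,3,1]
H [4,3,1]
H [4,3,1]
H [4,3,1]
H [4,3,1]
F [4,3,2]
H [4,3,2]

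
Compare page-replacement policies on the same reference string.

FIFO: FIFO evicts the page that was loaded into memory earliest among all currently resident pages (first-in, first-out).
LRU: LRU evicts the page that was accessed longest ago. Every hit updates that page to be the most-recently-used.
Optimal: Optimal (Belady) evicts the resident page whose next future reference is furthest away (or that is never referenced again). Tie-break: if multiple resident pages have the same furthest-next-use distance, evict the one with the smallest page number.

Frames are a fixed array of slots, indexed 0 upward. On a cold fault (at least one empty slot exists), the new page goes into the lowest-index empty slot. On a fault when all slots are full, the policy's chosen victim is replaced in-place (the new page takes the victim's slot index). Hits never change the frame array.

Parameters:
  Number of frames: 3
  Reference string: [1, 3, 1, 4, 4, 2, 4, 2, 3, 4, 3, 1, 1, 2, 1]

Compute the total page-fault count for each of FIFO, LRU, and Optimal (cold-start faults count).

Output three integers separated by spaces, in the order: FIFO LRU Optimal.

--- FIFO ---
  step 0: ref 1 -> FAULT, frames=[1,-,-] (faults so far: 1)
  step 1: ref 3 -> FAULT, frames=[1,3,-] (faults so far: 2)
  step 2: ref 1 -> HIT, frames=[1,3,-] (faults so far: 2)
  step 3: ref 4 -> FAULT, frames=[1,3,4] (faults so far: 3)
  step 4: ref 4 -> HIT, frames=[1,3,4] (faults so far: 3)
  step 5: ref 2 -> FAULT, evict 1, frames=[2,3,4] (faults so far: 4)
  step 6: ref 4 -> HIT, frames=[2,3,4] (faults so far: 4)
  step 7: ref 2 -> HIT, frames=[2,3,4] (faults so far: 4)
  step 8: ref 3 -> HIT, frames=[2,3,4] (faults so far: 4)
  step 9: ref 4 -> HIT, frames=[2,3,4] (faults so far: 4)
  step 10: ref 3 -> HIT, frames=[2,3,4] (faults so far: 4)
  step 11: ref 1 -> FAULT, evict 3, frames=[2,1,4] (faults so far: 5)
  step 12: ref 1 -> HIT, frames=[2,1,4] (faults so far: 5)
  step 13: ref 2 -> HIT, frames=[2,1,4] (faults so far: 5)
  step 14: ref 1 -> HIT, frames=[2,1,4] (faults so far: 5)
  FIFO total faults: 5
--- LRU ---
  step 0: ref 1 -> FAULT, frames=[1,-,-] (faults so far: 1)
  step 1: ref 3 -> FAULT, frames=[1,3,-] (faults so far: 2)
  step 2: ref 1 -> HIT, frames=[1,3,-] (faults so far: 2)
  step 3: ref 4 -> FAULT, frames=[1,3,4] (faults so far: 3)
  step 4: ref 4 -> HIT, frames=[1,3,4] (faults so far: 3)
  step 5: ref 2 -> FAULT, evict 3, frames=[1,2,4] (faults so far: 4)
  step 6: ref 4 -> HIT, frames=[1,2,4] (faults so far: 4)
  step 7: ref 2 -> HIT, frames=[1,2,4] (faults so far: 4)
  step 8: ref 3 -> FAULT, evict 1, frames=[3,2,4] (faults so far: 5)
  step 9: ref 4 -> HIT, frames=[3,2,4] (faults so far: 5)
  step 10: ref 3 -> HIT, frames=[3,2,4] (faults so far: 5)
  step 11: ref 1 -> FAULT, evict 2, frames=[3,1,4] (faults so far: 6)
  step 12: ref 1 -> HIT, frames=[3,1,4] (faults so far: 6)
  step 13: ref 2 -> FAULT, evict 4, frames=[3,1,2] (faults so far: 7)
  step 14: ref 1 -> HIT, frames=[3,1,2] (faults so far: 7)
  LRU total faults: 7
--- Optimal ---
  step 0: ref 1 -> FAULT, frames=[1,-,-] (faults so far: 1)
  step 1: ref 3 -> FAULT, frames=[1,3,-] (faults so far: 2)
  step 2: ref 1 -> HIT, frames=[1,3,-] (faults so far: 2)
  step 3: ref 4 -> FAULT, frames=[1,3,4] (faults so far: 3)
  step 4: ref 4 -> HIT, frames=[1,3,4] (faults so far: 3)
  step 5: ref 2 -> FAULT, evict 1, frames=[2,3,4] (faults so far: 4)
  step 6: ref 4 -> HIT, frames=[2,3,4] (faults so far: 4)
  step 7: ref 2 -> HIT, frames=[2,3,4] (faults so far: 4)
  step 8: ref 3 -> HIT, frames=[2,3,4] (faults so far: 4)
  step 9: ref 4 -> HIT, frames=[2,3,4] (faults so far: 4)
  step 10: ref 3 -> HIT, frames=[2,3,4] (faults so far: 4)
  step 11: ref 1 -> FAULT, evict 3, frames=[2,1,4] (faults so far: 5)
  step 12: ref 1 -> HIT, frames=[2,1,4] (faults so far: 5)
  step 13: ref 2 -> HIT, frames=[2,1,4] (faults so far: 5)
  step 14: ref 1 -> HIT, frames=[2,1,4] (faults so far: 5)
  Optimal total faults: 5

Answer: 5 7 5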